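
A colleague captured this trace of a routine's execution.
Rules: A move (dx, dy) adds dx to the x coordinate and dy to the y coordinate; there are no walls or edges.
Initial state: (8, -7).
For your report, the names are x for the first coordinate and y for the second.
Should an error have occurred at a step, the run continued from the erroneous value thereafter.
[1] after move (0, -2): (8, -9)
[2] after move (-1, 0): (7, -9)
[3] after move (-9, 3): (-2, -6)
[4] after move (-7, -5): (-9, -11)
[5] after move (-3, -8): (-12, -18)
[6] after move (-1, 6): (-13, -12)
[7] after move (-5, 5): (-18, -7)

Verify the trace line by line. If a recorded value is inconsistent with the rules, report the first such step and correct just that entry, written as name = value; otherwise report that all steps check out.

step 5, y = -19

Step 1: x = 8 + (0) = 8, y = -7 + (-2) = -9 — exactly as logged.
Step 2: x = 8 + (-1) = 7, y = -9 + (0) = -9 — same as recorded.
Step 3: x = 7 + (-9) = -2, y = -9 + (3) = -6 — same as recorded.
Step 4: x = -2 + (-7) = -9, y = -6 + (-5) = -11 — checks out.
Step 5: x = -9 + (-3) = -12, y = -11 + (-8) = -19 — the recorded entry deviates here.
Step 5 is the first one off; corrected, y = -19.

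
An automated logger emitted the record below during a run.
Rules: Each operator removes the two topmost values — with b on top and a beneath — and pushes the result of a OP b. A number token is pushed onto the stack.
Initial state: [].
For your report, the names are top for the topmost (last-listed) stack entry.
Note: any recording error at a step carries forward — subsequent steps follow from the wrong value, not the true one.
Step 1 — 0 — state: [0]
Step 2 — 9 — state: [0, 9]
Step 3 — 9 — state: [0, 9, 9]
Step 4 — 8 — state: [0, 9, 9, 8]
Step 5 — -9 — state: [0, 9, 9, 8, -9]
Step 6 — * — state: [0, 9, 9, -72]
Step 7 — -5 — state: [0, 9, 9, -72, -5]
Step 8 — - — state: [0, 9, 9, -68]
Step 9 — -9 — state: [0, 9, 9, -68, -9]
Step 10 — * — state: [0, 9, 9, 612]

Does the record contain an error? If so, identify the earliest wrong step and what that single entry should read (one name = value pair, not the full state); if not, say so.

step 8, top = -67

Step 1: push 0: top = 0 — exactly as logged.
Step 2: push 9: top = 9 — verified.
Step 3: push 9: top = 9 — verified.
Step 4: push 8: top = 8 — same as recorded.
Step 5: push -9: top = -9 — confirmed correct.
Step 6: 8 * -9 = -72 — verified.
Step 7: push -5: top = -5 — same as recorded.
Step 8: -72 - -5 = -67 — the recorded entry deviates here.
Conclusion: step 8 carries the first error; the entry should be top = -67.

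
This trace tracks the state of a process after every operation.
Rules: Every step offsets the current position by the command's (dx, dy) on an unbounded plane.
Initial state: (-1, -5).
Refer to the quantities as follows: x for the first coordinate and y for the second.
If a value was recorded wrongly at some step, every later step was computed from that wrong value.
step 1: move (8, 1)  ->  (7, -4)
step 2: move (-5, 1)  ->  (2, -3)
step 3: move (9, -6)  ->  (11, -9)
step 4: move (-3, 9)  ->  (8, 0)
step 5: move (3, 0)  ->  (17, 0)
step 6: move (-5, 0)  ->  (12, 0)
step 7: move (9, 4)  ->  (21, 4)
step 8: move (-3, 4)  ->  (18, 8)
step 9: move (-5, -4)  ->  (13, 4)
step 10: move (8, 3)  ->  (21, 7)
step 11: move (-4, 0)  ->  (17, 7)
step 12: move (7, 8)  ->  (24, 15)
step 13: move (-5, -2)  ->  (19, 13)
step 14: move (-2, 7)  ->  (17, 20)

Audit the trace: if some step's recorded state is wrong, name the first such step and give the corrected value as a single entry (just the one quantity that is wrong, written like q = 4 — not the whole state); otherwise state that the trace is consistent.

step 5, x = 11

step 1: x = -1 + (8) = 7, y = -5 + (1) = -4 -> exactly as logged
step 2: x = 7 + (-5) = 2, y = -4 + (1) = -3 -> verified
step 3: x = 2 + (9) = 11, y = -3 + (-6) = -9 -> verified
step 4: x = 11 + (-3) = 8, y = -9 + (9) = 0 -> checks out
step 5: x = 8 + (3) = 11, y = 0 + (0) = 0 -> this is not what the trace shows
Step 5 is the first one off; corrected, x = 11.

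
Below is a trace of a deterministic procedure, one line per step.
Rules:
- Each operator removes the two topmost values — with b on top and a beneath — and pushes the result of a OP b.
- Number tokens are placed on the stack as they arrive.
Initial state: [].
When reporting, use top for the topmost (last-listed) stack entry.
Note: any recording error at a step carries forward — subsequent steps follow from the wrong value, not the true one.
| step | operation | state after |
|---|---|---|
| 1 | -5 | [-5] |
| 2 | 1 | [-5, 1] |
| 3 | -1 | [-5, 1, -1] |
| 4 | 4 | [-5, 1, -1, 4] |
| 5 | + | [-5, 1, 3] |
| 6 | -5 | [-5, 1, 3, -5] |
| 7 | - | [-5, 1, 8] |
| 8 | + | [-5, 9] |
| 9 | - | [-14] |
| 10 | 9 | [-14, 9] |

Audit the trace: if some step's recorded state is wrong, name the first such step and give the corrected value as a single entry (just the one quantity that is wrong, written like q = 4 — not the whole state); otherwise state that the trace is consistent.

step 1: push -5: top = -5 -> matches
step 2: push 1: top = 1 -> same as recorded
step 3: push -1: top = -1 -> checks out
step 4: push 4: top = 4 -> in agreement
step 5: -1 + 4 = 3 -> exactly as logged
step 6: push -5: top = -5 -> agrees with the trace
step 7: 3 - -5 = 8 -> agrees with the trace
step 8: 1 + 8 = 9 -> checks out
step 9: -5 - 9 = -14 -> verified
step 10: push 9: top = 9 -> checks out
Nothing is out of place; the run is error-free.

no error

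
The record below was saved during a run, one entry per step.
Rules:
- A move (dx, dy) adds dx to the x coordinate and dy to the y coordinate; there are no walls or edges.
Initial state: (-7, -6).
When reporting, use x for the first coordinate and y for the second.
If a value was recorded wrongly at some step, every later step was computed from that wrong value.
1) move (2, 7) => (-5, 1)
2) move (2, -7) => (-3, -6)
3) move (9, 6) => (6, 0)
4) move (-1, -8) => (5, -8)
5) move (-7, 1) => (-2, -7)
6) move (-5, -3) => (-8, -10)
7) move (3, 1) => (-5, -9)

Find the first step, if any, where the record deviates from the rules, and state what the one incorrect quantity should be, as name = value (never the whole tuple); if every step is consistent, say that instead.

step 6, x = -7

Step 1: x = -7 + (2) = -5, y = -6 + (7) = 1 — confirmed correct.
Step 2: x = -5 + (2) = -3, y = 1 + (-7) = -6 — agrees with the record.
Step 3: x = -3 + (9) = 6, y = -6 + (6) = 0 — matches.
Step 4: x = 6 + (-1) = 5, y = 0 + (-8) = -8 — verified.
Step 5: x = 5 + (-7) = -2, y = -8 + (1) = -7 — checks out.
Step 6: x = -2 + (-5) = -7, y = -7 + (-3) = -10 — the record has a different value.
Conclusion: step 6 carries the first error; the entry should be x = -7.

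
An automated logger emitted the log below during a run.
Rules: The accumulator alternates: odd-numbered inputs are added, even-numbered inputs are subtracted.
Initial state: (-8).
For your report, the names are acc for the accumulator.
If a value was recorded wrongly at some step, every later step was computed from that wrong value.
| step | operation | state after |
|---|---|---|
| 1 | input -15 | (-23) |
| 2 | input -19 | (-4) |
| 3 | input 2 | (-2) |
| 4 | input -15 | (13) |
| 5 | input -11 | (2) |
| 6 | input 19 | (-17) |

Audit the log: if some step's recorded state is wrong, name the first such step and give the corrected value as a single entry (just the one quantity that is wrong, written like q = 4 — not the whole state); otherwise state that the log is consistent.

Step 1: acc = -8 + -15 = -23 — no discrepancy.
Step 2: acc = -23 - -19 = -4 — agrees with the log.
Step 3: acc = -4 + 2 = -2 — verified.
Step 4: acc = -2 - -15 = 13 — matches.
Step 5: acc = 13 + -11 = 2 — same as recorded.
Step 6: acc = 2 - 19 = -17 — in agreement.
No step deviates from the rules.

no error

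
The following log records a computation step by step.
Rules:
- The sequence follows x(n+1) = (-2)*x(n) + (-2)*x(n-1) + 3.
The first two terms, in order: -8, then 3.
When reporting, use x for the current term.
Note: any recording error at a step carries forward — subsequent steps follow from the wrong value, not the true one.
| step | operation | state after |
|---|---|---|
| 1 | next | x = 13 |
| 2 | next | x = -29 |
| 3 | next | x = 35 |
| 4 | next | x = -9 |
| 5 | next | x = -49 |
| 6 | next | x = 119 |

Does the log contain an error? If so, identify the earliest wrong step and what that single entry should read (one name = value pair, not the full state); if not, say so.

Recomputing the run from the initial state:
step 1: x = 13
step 2: x = -29
step 3: x = 35
step 4: x = -9
step 5: x = -49
step 6: x = 119
This matches the log at every step.

no error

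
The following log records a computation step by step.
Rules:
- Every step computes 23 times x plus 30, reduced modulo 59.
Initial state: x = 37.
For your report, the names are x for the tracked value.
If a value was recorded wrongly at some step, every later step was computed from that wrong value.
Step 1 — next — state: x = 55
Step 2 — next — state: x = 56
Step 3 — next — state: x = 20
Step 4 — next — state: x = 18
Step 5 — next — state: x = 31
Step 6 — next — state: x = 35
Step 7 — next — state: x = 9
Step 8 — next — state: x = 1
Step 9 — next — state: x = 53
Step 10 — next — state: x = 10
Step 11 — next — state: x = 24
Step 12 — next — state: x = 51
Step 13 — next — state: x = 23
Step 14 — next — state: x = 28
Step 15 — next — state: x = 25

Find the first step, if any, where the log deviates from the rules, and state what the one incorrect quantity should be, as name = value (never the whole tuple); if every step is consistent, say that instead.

no error

Step 1: x = (23*37 + 30) mod 59 = 55 — no discrepancy.
Step 2: x = (23*55 + 30) mod 59 = 56 — confirmed correct.
Step 3: x = (23*56 + 30) mod 59 = 20 — same as recorded.
Step 4: x = (23*20 + 30) mod 59 = 18 — consistent with the log.
Step 5: x = (23*18 + 30) mod 59 = 31 — no discrepancy.
Step 6: x = (23*31 + 30) mod 59 = 35 — confirmed correct.
Step 7: x = (23*35 + 30) mod 59 = 9 — checks out.
Step 8: x = (23*9 + 30) mod 59 = 1 — exactly as logged.
Step 9: x = (23*1 + 30) mod 59 = 53 — confirmed correct.
Step 10: x = (23*53 + 30) mod 59 = 10 — exactly as logged.
Step 11: x = (23*10 + 30) mod 59 = 24 — agrees with the log.
Step 12: x = (23*24 + 30) mod 59 = 51 — matches.
Step 13: x = (23*51 + 30) mod 59 = 23 — no discrepancy.
Step 14: x = (23*23 + 30) mod 59 = 28 — same as recorded.
Step 15: x = (23*28 + 30) mod 59 = 25 — no discrepancy.
No step deviates from the rules.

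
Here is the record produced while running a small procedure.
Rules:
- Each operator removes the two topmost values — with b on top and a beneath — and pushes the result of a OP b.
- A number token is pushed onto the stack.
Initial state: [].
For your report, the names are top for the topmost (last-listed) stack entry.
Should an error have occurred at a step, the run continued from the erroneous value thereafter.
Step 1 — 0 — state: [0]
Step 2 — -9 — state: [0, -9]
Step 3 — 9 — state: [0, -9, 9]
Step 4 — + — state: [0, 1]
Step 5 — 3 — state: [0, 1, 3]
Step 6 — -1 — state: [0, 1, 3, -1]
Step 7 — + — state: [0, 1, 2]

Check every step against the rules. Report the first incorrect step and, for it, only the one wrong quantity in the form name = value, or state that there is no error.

Step 1: push 0: top = 0 — confirmed correct.
Step 2: push -9: top = -9 — same as recorded.
Step 3: push 9: top = 9 — exactly as logged.
Step 4: -9 + 9 = 0 — not what was recorded.
First incorrect step: 4; the correct value is top = 0.

step 4, top = 0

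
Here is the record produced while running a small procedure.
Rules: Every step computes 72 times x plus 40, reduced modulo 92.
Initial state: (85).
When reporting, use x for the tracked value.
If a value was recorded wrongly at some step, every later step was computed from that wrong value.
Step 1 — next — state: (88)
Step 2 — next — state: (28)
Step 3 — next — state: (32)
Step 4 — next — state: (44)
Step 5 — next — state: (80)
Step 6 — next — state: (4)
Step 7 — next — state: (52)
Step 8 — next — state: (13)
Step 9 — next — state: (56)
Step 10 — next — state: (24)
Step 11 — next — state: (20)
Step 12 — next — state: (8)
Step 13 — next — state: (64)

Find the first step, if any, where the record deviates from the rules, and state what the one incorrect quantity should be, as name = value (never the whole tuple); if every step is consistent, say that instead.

step 1: x = (72*85 + 40) mod 92 = 88 -> matches
step 2: x = (72*88 + 40) mod 92 = 28 -> agrees with the record
step 3: x = (72*28 + 40) mod 92 = 32 -> confirmed correct
step 4: x = (72*32 + 40) mod 92 = 44 -> confirmed correct
step 5: x = (72*44 + 40) mod 92 = 80 -> checks out
step 6: x = (72*80 + 40) mod 92 = 4 -> verified
step 7: x = (72*4 + 40) mod 92 = 52 -> in agreement
step 8: x = (72*52 + 40) mod 92 = 12 -> the recorded entry deviates here
First deviation found at step 8; the corrected entry is x = 12.

step 8, x = 12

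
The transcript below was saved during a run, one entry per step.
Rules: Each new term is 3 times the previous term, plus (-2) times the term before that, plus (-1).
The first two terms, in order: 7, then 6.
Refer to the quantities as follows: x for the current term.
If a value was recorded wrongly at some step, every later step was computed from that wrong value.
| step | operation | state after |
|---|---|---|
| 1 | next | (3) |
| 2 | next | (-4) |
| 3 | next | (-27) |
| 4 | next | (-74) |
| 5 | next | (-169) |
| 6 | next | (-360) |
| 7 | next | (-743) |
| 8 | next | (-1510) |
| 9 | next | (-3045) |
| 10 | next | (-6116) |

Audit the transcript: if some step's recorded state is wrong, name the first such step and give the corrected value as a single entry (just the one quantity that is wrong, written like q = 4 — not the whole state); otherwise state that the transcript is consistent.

Step 1: x = 3*(6) + (-2)*(7) + (-1) = 3 — confirmed correct.
Step 2: x = 3*(3) + (-2)*(6) + (-1) = -4 — in agreement.
Step 3: x = 3*(-4) + (-2)*(3) + (-1) = -19 — a discrepancy with the transcript.
First deviation found at step 3; the corrected entry is x = -19.

step 3, x = -19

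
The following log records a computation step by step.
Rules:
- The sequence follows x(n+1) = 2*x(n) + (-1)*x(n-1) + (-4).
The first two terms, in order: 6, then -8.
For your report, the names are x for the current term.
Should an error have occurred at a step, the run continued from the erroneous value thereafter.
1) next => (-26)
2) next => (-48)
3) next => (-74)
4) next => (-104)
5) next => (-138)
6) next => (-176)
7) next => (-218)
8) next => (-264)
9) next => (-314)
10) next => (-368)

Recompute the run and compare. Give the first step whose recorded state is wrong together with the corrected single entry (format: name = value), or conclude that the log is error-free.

no error

Recomputing the run from the initial state:
step 1: x = -26
step 2: x = -48
step 3: x = -74
step 4: x = -104
step 5: x = -138
step 6: x = -176
step 7: x = -218
step 8: x = -264
step 9: x = -314
step 10: x = -368
This matches the log at every step.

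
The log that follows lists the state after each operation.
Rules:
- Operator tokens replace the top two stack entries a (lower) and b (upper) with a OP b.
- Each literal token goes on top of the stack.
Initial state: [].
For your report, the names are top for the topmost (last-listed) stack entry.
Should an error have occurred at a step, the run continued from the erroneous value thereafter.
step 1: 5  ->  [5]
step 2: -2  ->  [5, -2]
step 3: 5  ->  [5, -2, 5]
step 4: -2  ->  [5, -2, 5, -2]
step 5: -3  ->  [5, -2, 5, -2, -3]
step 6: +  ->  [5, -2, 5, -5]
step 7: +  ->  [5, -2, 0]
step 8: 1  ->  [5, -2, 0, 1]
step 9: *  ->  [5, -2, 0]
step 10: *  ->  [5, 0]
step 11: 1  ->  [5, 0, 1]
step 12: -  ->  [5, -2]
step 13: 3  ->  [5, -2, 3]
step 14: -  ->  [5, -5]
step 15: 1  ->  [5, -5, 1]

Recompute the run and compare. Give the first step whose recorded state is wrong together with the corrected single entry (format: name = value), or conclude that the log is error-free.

step 12, top = -1

Recomputing the run from the initial state:
step 1: [5]
step 2: [5, -2]
step 3: [5, -2, 5]
step 4: [5, -2, 5, -2]
step 5: [5, -2, 5, -2, -3]
step 6: [5, -2, 5, -5]
step 7: [5, -2, 0]
step 8: [5, -2, 0, 1]
step 9: [5, -2, 0]
step 10: [5, 0]
step 11: [5, 0, 1]
step 12: [5, -1]
step 13: [5, -1, 3]
step 14: [5, -4]
step 15: [5, -4, 1]
The first disagreement with the log is at step 12, where the value should be top = -1.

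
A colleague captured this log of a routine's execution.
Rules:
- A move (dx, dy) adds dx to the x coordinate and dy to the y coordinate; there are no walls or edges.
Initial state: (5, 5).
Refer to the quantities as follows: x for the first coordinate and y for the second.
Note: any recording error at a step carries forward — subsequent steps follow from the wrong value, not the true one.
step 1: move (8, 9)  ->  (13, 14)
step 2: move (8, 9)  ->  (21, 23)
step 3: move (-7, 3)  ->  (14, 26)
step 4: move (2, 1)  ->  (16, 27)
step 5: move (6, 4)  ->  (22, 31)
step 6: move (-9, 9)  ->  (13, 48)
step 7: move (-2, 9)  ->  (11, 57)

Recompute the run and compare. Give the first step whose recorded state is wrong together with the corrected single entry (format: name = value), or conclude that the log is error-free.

Recomputing the run from the initial state:
step 1: x = 13, y = 14
step 2: x = 21, y = 23
step 3: x = 14, y = 26
step 4: x = 16, y = 27
step 5: x = 22, y = 31
step 6: x = 13, y = 40
step 7: x = 11, y = 49
The first disagreement with the log is at step 6, where the value should be y = 40.

step 6, y = 40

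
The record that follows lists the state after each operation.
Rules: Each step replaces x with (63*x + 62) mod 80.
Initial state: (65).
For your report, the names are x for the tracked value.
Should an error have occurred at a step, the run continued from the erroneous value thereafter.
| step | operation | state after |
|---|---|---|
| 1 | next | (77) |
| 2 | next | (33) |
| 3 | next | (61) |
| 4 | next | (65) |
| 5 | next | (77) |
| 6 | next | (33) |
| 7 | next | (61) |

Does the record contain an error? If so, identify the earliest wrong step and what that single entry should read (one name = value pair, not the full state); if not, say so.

Step 1: x = (63*65 + 62) mod 80 = 77 — agrees with the record.
Step 2: x = (63*77 + 62) mod 80 = 33 — agrees with the record.
Step 3: x = (63*33 + 62) mod 80 = 61 — agrees with the record.
Step 4: x = (63*61 + 62) mod 80 = 65 — consistent with the record.
Step 5: x = (63*65 + 62) mod 80 = 77 — checks out.
Step 6: x = (63*77 + 62) mod 80 = 33 — verified.
Step 7: x = (63*33 + 62) mod 80 = 61 — same as recorded.
Nothing is out of place; the run is error-free.

no error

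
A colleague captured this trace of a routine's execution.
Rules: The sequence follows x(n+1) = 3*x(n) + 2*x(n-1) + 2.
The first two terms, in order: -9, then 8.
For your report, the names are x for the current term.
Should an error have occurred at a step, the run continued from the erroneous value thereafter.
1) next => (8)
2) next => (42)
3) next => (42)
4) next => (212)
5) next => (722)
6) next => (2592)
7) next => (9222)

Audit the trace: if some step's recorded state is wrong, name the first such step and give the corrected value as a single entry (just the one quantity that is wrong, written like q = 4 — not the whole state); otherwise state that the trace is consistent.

Recomputing the run from the initial state:
step 1: x = 8
step 2: x = 42
step 3: x = 144
step 4: x = 518
step 5: x = 1844
step 6: x = 6570
step 7: x = 23400
The first disagreement with the trace is at step 3, where the value should be x = 144.

step 3, x = 144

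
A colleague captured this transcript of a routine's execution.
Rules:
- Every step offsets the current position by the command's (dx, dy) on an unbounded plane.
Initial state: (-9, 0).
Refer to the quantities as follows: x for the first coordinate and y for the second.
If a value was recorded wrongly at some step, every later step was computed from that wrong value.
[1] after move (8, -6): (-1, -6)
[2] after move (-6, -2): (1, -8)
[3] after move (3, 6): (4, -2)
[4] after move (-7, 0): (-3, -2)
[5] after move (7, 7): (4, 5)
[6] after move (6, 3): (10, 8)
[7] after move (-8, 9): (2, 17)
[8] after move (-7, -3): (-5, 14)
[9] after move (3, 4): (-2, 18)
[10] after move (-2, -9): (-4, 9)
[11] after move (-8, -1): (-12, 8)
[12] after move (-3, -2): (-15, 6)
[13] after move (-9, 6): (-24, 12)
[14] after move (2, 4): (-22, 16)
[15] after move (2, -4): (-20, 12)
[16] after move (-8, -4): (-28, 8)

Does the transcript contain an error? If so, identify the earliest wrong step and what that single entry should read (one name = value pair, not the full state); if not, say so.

step 2, x = -7

1. x = -9 + (8) = -1, y = 0 + (-6) = -6 (agrees with the transcript)
2. x = -1 + (-6) = -7, y = -6 + (-2) = -8 (a discrepancy with the transcript)
The audit stops at step 2: the recorded entry is wrong and should be x = -7.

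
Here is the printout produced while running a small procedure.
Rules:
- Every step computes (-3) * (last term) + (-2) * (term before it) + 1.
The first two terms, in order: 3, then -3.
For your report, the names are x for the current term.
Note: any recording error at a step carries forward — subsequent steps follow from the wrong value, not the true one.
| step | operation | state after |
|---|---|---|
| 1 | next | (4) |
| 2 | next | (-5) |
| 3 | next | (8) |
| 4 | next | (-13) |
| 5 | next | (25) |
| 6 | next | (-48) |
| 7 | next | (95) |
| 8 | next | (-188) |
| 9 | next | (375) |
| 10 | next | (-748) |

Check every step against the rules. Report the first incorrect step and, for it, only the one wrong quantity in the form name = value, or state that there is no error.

step 5, x = 24

1. x = -3*(-3) + (-2)*(3) + (1) = 4 (checks out)
2. x = -3*(4) + (-2)*(-3) + (1) = -5 (checks out)
3. x = -3*(-5) + (-2)*(4) + (1) = 8 (agrees with the printout)
4. x = -3*(8) + (-2)*(-5) + (1) = -13 (consistent with the printout)
5. x = -3*(-13) + (-2)*(8) + (1) = 24 (a discrepancy with the printout)
Step 5 is the first one off; corrected, x = 24.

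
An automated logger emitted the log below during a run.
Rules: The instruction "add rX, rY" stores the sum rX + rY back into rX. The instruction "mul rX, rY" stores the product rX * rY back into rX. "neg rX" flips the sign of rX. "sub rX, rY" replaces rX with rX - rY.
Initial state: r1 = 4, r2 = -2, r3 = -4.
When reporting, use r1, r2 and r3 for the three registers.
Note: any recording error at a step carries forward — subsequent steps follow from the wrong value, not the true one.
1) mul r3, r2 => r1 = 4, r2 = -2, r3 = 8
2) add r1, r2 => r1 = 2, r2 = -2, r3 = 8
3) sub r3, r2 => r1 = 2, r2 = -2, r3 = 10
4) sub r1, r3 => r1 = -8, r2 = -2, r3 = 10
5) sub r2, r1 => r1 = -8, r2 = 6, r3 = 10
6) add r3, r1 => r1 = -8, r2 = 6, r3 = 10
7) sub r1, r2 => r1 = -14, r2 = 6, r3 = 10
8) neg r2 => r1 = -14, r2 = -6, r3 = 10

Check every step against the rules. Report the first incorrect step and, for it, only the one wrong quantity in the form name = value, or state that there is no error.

step 1: r3 = -4 * -2 = 8 -> in agreement
step 2: r1 = 4 + -2 = 2 -> checks out
step 3: r3 = 8 - -2 = 10 -> checks out
step 4: r1 = 2 - 10 = -8 -> in agreement
step 5: r2 = -2 - -8 = 6 -> verified
step 6: r3 = 10 + -8 = 2 -> this is not what the log shows
First deviation found at step 6; the corrected entry is r3 = 2.

step 6, r3 = 2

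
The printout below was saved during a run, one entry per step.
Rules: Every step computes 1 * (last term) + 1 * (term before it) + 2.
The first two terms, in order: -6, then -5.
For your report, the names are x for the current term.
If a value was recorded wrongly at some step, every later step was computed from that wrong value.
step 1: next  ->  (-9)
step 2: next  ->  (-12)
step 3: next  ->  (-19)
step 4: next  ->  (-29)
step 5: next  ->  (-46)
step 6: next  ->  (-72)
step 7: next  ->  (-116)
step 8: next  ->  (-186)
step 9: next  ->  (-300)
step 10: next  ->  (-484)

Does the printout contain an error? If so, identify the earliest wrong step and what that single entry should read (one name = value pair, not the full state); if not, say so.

1. x = 1*(-5) + (1)*(-6) + (2) = -9 (matches)
2. x = 1*(-9) + (1)*(-5) + (2) = -12 (exactly as logged)
3. x = 1*(-12) + (1)*(-9) + (2) = -19 (exactly as logged)
4. x = 1*(-19) + (1)*(-12) + (2) = -29 (matches)
5. x = 1*(-29) + (1)*(-19) + (2) = -46 (same as recorded)
6. x = 1*(-46) + (1)*(-29) + (2) = -73 (this is not what the printout shows)
The earliest wrong entry is at step 6: it should read x = -73.

step 6, x = -73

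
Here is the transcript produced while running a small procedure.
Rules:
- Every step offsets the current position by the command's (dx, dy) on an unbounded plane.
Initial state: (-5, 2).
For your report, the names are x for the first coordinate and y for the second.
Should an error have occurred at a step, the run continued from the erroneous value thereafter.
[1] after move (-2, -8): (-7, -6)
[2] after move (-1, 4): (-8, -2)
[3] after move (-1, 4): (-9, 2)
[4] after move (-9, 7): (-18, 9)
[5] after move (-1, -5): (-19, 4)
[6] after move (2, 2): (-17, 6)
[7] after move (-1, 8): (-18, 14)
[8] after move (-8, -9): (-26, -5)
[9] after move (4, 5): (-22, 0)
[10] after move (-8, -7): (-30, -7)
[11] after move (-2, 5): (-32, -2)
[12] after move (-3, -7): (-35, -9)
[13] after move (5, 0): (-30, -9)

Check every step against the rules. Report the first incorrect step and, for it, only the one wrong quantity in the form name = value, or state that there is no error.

step 8, y = 5

Recomputing the run from the initial state:
step 1: x = -7, y = -6
step 2: x = -8, y = -2
step 3: x = -9, y = 2
step 4: x = -18, y = 9
step 5: x = -19, y = 4
step 6: x = -17, y = 6
step 7: x = -18, y = 14
step 8: x = -26, y = 5
step 9: x = -22, y = 10
step 10: x = -30, y = 3
step 11: x = -32, y = 8
step 12: x = -35, y = 1
step 13: x = -30, y = 1
The first disagreement with the transcript is at step 8, where the value should be y = 5.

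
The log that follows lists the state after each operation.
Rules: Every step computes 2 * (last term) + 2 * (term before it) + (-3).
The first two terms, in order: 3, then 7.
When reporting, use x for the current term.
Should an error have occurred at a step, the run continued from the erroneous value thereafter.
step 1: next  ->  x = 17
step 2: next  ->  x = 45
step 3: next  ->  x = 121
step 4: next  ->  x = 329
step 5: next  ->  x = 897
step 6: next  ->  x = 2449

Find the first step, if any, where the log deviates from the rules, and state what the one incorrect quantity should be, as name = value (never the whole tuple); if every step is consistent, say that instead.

no error

Step 1: x = 2*(7) + (2)*(3) + (-3) = 17 — matches.
Step 2: x = 2*(17) + (2)*(7) + (-3) = 45 — verified.
Step 3: x = 2*(45) + (2)*(17) + (-3) = 121 — same as recorded.
Step 4: x = 2*(121) + (2)*(45) + (-3) = 329 — exactly as logged.
Step 5: x = 2*(329) + (2)*(121) + (-3) = 897 — same as recorded.
Step 6: x = 2*(897) + (2)*(329) + (-3) = 2449 — verified.
Every step is consistent.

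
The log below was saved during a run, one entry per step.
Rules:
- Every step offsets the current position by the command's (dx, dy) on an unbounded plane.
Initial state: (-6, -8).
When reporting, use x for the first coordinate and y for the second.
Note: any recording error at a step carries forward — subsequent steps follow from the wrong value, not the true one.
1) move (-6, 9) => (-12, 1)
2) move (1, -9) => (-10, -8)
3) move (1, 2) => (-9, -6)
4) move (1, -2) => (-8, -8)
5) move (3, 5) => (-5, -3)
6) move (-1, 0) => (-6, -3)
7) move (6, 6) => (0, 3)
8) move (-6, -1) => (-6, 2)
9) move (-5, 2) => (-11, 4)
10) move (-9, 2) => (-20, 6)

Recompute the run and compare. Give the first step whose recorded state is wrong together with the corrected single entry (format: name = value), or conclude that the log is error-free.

Step 1: x = -6 + (-6) = -12, y = -8 + (9) = 1 — exactly as logged.
Step 2: x = -12 + (1) = -11, y = 1 + (-9) = -8 — first mismatch against the log.
The audit stops at step 2: the recorded entry is wrong and should be x = -11.

step 2, x = -11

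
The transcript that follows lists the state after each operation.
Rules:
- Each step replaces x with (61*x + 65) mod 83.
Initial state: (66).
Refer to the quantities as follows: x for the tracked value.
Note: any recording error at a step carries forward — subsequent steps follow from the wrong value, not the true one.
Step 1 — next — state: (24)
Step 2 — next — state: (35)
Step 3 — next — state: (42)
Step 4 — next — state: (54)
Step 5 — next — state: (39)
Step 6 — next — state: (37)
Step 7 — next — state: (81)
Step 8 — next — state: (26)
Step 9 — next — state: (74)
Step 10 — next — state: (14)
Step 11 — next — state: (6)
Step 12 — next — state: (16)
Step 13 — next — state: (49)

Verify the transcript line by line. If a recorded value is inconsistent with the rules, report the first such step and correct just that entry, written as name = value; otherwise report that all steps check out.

Recomputing the run from the initial state:
step 1: x = 24
step 2: x = 35
step 3: x = 42
step 4: x = 54
step 5: x = 39
step 6: x = 37
step 7: x = 81
step 8: x = 26
step 9: x = 74
step 10: x = 14
step 11: x = 6
step 12: x = 16
step 13: x = 45
The first disagreement with the transcript is at step 13, where the value should be x = 45.

step 13, x = 45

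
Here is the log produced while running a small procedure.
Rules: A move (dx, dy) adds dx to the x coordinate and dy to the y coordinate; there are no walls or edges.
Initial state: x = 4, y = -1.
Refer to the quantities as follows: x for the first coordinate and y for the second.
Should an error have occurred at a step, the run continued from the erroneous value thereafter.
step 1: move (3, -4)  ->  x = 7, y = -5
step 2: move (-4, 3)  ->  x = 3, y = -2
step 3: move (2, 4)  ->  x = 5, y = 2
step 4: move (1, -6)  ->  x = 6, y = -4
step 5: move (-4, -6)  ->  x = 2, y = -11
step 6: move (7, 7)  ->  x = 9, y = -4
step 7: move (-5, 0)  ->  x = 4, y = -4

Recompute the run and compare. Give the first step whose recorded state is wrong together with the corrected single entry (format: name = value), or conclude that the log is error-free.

step 1: x = 4 + (3) = 7, y = -1 + (-4) = -5 -> checks out
step 2: x = 7 + (-4) = 3, y = -5 + (3) = -2 -> in agreement
step 3: x = 3 + (2) = 5, y = -2 + (4) = 2 -> in agreement
step 4: x = 5 + (1) = 6, y = 2 + (-6) = -4 -> matches
step 5: x = 6 + (-4) = 2, y = -4 + (-6) = -10 -> the entry is off here
First incorrect step: 5; the correct value is y = -10.

step 5, y = -10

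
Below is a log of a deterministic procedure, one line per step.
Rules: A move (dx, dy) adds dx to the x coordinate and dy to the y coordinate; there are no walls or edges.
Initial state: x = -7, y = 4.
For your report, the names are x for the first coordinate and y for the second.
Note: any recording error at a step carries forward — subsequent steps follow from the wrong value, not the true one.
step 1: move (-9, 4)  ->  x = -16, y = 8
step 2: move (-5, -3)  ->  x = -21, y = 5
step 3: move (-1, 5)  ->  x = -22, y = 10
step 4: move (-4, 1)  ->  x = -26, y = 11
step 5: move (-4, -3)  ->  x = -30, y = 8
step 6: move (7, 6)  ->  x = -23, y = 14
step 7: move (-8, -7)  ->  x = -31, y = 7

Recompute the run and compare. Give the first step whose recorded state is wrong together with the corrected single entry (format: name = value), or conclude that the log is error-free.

step 1: x = -7 + (-9) = -16, y = 4 + (4) = 8 -> exactly as logged
step 2: x = -16 + (-5) = -21, y = 8 + (-3) = 5 -> consistent with the log
step 3: x = -21 + (-1) = -22, y = 5 + (5) = 10 -> consistent with the log
step 4: x = -22 + (-4) = -26, y = 10 + (1) = 11 -> agrees with the log
step 5: x = -26 + (-4) = -30, y = 11 + (-3) = 8 -> matches
step 6: x = -30 + (7) = -23, y = 8 + (6) = 14 -> no discrepancy
step 7: x = -23 + (-8) = -31, y = 14 + (-7) = 7 -> no discrepancy
No step deviates from the rules.

no error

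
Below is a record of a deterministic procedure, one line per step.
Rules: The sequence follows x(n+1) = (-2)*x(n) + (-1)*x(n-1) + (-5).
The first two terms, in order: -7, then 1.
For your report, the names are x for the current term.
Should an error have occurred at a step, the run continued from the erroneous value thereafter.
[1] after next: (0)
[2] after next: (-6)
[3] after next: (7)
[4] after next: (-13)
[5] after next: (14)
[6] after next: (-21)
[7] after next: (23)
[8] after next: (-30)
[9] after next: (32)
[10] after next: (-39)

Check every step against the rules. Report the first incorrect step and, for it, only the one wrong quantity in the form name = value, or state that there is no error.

step 6, x = -20

Step 1: x = -2*(1) + (-1)*(-7) + (-5) = 0 — matches.
Step 2: x = -2*(0) + (-1)*(1) + (-5) = -6 — consistent with the record.
Step 3: x = -2*(-6) + (-1)*(0) + (-5) = 7 — verified.
Step 4: x = -2*(7) + (-1)*(-6) + (-5) = -13 — verified.
Step 5: x = -2*(-13) + (-1)*(7) + (-5) = 14 — in agreement.
Step 6: x = -2*(14) + (-1)*(-13) + (-5) = -20 — the record disagrees here.
First deviation found at step 6; the corrected entry is x = -20.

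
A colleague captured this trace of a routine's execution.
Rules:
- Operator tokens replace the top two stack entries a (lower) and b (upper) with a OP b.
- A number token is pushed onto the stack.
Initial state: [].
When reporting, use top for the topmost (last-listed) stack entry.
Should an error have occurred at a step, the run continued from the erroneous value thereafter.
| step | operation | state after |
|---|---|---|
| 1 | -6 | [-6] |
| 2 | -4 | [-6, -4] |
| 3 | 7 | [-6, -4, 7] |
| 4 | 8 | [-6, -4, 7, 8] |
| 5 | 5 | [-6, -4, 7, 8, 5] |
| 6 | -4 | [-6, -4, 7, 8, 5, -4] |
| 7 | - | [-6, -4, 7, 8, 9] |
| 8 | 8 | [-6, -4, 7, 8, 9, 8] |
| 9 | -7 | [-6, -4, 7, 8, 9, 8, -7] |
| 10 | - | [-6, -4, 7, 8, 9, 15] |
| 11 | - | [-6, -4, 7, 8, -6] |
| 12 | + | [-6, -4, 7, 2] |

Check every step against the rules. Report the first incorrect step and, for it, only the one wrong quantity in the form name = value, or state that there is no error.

no error

1. push -6: top = -6 (matches)
2. push -4: top = -4 (consistent with the trace)
3. push 7: top = 7 (verified)
4. push 8: top = 8 (matches)
5. push 5: top = 5 (matches)
6. push -4: top = -4 (confirmed correct)
7. 5 - -4 = 9 (verified)
8. push 8: top = 8 (confirmed correct)
9. push -7: top = -7 (confirmed correct)
10. 8 - -7 = 15 (confirmed correct)
11. 9 - 15 = -6 (no discrepancy)
12. 8 + -6 = 2 (verified)
All steps check out; nothing to correct.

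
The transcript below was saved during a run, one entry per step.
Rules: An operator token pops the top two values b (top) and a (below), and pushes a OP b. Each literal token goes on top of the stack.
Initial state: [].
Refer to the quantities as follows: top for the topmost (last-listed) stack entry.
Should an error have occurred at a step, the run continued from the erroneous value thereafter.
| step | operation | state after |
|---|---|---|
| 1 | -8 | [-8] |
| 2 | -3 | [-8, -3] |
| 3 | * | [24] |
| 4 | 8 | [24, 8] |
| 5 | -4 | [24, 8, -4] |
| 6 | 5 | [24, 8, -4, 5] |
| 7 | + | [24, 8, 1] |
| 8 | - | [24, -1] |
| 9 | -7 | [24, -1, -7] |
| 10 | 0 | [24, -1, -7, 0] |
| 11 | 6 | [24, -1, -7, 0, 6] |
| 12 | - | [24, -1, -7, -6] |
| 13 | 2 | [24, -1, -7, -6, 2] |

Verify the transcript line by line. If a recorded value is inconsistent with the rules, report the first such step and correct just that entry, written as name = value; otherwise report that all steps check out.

step 8, top = 7

1. push -8: top = -8 (consistent with the transcript)
2. push -3: top = -3 (agrees with the transcript)
3. -8 * -3 = 24 (matches)
4. push 8: top = 8 (consistent with the transcript)
5. push -4: top = -4 (no discrepancy)
6. push 5: top = 5 (matches)
7. -4 + 5 = 1 (no discrepancy)
8. 8 - 1 = 7 (not what was recorded)
Step 8 is the first one off; corrected, top = 7.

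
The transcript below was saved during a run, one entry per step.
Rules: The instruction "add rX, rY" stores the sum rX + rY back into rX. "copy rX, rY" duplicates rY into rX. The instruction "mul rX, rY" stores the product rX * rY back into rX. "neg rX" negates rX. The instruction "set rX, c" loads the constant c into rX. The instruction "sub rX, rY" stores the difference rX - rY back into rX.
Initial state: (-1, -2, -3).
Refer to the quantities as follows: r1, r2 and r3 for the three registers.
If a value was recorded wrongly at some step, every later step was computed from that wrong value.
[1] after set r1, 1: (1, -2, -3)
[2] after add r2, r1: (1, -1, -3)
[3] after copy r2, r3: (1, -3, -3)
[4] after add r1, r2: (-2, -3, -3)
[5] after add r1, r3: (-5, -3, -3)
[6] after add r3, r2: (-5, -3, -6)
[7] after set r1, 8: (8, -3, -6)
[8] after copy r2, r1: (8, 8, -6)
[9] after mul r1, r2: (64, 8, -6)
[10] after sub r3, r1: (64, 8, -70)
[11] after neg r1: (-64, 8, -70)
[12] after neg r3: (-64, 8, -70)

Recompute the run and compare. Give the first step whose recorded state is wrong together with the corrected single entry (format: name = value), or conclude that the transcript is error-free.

Recomputing the run from the initial state:
step 1: r1 = 1, r2 = -2, r3 = -3
step 2: r1 = 1, r2 = -1, r3 = -3
step 3: r1 = 1, r2 = -3, r3 = -3
step 4: r1 = -2, r2 = -3, r3 = -3
step 5: r1 = -5, r2 = -3, r3 = -3
step 6: r1 = -5, r2 = -3, r3 = -6
step 7: r1 = 8, r2 = -3, r3 = -6
step 8: r1 = 8, r2 = 8, r3 = -6
step 9: r1 = 64, r2 = 8, r3 = -6
step 10: r1 = 64, r2 = 8, r3 = -70
step 11: r1 = -64, r2 = 8, r3 = -70
step 12: r1 = -64, r2 = 8, r3 = 70
The first disagreement with the transcript is at step 12, where the value should be r3 = 70.

step 12, r3 = 70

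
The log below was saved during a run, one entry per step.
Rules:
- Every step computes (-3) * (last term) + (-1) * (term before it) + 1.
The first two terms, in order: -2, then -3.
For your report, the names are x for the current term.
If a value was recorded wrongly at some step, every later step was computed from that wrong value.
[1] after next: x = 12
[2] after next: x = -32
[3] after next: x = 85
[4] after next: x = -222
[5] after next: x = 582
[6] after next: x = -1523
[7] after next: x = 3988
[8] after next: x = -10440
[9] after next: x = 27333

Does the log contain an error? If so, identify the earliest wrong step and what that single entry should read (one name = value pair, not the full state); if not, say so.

no error

Recomputing the run from the initial state:
step 1: x = 12
step 2: x = -32
step 3: x = 85
step 4: x = -222
step 5: x = 582
step 6: x = -1523
step 7: x = 3988
step 8: x = -10440
step 9: x = 27333
This matches the log at every step.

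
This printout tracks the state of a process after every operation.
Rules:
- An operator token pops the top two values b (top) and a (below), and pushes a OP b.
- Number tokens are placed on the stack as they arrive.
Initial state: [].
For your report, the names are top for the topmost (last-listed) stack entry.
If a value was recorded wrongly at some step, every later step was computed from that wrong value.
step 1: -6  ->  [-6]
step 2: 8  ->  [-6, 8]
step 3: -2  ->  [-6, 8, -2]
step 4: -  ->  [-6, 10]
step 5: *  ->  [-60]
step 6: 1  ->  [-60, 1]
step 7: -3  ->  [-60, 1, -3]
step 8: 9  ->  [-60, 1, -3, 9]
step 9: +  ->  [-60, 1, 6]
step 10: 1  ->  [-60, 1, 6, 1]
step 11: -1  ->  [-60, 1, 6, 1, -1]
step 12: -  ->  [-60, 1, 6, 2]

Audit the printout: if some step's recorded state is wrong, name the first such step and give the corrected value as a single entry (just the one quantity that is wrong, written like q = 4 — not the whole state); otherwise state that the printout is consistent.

1. push -6: top = -6 (confirmed correct)
2. push 8: top = 8 (consistent with the printout)
3. push -2: top = -2 (confirmed correct)
4. 8 - -2 = 10 (checks out)
5. -6 * 10 = -60 (confirmed correct)
6. push 1: top = 1 (agrees with the printout)
7. push -3: top = -3 (consistent with the printout)
8. push 9: top = 9 (same as recorded)
9. -3 + 9 = 6 (in agreement)
10. push 1: top = 1 (matches)
11. push -1: top = -1 (in agreement)
12. 1 - -1 = 2 (matches)
Each recorded entry agrees with the recomputation.

no error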